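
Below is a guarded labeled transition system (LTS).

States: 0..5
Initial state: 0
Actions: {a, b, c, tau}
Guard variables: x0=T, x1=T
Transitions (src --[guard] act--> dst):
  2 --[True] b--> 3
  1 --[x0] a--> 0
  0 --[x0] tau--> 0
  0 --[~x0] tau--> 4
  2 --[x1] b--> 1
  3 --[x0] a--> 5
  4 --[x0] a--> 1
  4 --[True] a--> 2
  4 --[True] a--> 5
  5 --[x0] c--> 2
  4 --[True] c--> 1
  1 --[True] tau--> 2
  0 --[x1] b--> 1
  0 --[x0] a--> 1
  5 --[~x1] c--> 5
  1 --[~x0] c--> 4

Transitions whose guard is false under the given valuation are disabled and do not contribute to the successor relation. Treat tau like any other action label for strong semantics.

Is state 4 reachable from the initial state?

Answer: UNREACHABLE

Working:
After dropping false guards: 13 live edges.
Layer 0: {0}
Layer 1: {1}  cumulative {0,1}
Layer 2: {2}  cumulative {0,1,2}
Layer 3: {3}  cumulative {0,1,2,3}
Layer 4: {5}  cumulative {0,1,2,3,5}
Reachable = {0,1,2,3,5}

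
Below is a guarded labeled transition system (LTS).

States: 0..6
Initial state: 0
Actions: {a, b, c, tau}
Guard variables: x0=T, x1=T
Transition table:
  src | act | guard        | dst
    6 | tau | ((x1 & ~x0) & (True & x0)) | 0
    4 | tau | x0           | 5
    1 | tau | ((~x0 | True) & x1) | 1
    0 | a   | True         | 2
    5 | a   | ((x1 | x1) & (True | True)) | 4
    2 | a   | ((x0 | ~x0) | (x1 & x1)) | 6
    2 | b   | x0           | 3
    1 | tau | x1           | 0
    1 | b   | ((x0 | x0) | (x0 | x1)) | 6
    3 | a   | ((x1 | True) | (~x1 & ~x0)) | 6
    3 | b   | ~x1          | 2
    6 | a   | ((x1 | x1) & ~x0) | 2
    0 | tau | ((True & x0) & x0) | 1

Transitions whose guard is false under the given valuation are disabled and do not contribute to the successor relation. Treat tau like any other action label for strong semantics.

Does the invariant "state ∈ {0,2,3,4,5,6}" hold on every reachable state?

Answer: INVARIANT VIOLATED at state 1

Analysis:
Safe = {0,2,3,4,5,6}
Reach set: {0,1,2,3,6}
  0: ✓
  1: VIOLATES
  2: ✓
  3: ✓
  6: ✓
counterexample path to 1: tau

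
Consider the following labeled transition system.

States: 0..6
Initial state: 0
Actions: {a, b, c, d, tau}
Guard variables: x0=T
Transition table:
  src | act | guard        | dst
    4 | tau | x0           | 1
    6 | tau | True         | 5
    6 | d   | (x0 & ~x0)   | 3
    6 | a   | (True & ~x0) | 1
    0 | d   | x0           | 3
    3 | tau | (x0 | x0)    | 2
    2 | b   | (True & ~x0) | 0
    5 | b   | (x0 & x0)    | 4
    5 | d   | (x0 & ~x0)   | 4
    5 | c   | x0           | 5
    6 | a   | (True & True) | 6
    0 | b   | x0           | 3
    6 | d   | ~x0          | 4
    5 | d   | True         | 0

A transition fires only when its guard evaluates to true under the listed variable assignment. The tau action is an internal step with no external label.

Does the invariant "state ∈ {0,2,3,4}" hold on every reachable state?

Allowed set {0,2,3,4}
Reachable = {0,2,3}
  0: ok
  2: ok
  3: ok

Answer: INVARIANT HOLDS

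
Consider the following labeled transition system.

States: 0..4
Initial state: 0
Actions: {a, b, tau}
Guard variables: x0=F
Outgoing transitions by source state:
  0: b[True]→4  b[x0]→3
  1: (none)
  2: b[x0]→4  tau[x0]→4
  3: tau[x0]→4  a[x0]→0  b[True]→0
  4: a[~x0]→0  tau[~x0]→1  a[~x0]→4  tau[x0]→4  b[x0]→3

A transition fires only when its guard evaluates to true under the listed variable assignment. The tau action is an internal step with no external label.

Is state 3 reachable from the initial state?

After dropping false guards: 5 live edges.
depth 0: {0}
depth 1: {4}  now seen {0,4}
depth 2: {1}  now seen {0,1,4}
R = {0,1,4}

Answer: UNREACHABLE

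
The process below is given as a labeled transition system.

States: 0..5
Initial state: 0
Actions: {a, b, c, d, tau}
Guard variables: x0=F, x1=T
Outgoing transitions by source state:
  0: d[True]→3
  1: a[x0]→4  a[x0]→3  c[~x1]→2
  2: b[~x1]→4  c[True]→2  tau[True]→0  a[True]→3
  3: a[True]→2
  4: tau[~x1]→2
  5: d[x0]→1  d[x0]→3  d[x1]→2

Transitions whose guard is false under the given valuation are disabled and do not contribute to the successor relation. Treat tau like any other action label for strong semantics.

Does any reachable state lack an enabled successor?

Reachable = {0,2,3}
  0: d→3  [1 out]
  2: a→3  c→2  tau→0  [3 out]
  3: a→2  [1 out]

Answer: DEADLOCK-FREE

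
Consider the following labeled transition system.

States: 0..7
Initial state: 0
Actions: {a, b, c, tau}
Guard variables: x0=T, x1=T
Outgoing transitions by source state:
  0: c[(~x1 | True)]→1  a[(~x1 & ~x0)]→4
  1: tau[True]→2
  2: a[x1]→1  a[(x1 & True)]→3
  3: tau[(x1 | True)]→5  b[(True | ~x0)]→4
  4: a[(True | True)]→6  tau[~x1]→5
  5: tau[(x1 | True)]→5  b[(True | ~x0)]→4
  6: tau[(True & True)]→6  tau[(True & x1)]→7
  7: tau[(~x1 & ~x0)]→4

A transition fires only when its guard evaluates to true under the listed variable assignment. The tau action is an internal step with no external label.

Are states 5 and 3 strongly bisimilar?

Answer: BISIMILAR

Trace:
Compute ~ classes (split until stable):
  P[0] = {{0,1,2,3,4,5,6,7}}
  P[1] = {{0},{1,6},{2,4},{3,5},{7}}
  P[2] = {{0},{1},{2},{3,5},{4},{6},{7}}
stable after 3 split(s): 7 block(s)
5∈{3,5}, 3∈{3,5}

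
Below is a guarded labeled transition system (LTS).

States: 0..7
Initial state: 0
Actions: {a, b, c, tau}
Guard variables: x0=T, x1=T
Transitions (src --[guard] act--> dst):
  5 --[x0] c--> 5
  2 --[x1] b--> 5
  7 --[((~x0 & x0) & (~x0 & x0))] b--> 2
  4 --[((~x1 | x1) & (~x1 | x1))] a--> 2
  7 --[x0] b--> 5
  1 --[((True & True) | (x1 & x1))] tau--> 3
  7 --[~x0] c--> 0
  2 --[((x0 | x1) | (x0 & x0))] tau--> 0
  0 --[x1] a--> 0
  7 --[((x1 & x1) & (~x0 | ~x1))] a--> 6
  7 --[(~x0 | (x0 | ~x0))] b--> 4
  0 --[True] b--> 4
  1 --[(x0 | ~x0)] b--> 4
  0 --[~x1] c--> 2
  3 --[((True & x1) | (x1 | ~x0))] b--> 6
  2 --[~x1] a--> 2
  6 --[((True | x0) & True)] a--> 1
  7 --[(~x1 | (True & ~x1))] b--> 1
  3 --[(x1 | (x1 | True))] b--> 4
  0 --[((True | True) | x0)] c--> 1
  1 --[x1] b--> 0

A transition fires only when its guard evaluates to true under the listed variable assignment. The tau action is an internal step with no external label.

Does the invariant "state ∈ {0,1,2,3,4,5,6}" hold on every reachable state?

Answer: INVARIANT HOLDS

Trace:
Allowed set {0,1,2,3,4,5,6}
Reach set: {0,1,2,3,4,5,6}
  0: safe
  1: safe
  2: safe
  3: safe
  4: safe
  5: safe
  6: safe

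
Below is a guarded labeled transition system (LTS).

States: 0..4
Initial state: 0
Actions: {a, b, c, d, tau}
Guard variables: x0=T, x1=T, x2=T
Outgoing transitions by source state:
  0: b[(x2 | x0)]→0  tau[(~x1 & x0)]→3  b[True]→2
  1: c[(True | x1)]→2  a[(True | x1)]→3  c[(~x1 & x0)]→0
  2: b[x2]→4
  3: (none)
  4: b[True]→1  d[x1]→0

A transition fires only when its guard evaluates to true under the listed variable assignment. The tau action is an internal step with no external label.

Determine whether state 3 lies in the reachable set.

7 transition(s) survive guard evaluation.
depth 0: {0}
depth 1: {2}  cumulative {0,2}
depth 2: {4}  cumulative {0,2,4}
depth 3: {1}  cumulative {0,1,2,4}
depth 4: {3}  cumulative {0,1,2,3,4}
Reach set: {0,1,2,3,4}
witness 3: b·b·b·a

Answer: REACHABLE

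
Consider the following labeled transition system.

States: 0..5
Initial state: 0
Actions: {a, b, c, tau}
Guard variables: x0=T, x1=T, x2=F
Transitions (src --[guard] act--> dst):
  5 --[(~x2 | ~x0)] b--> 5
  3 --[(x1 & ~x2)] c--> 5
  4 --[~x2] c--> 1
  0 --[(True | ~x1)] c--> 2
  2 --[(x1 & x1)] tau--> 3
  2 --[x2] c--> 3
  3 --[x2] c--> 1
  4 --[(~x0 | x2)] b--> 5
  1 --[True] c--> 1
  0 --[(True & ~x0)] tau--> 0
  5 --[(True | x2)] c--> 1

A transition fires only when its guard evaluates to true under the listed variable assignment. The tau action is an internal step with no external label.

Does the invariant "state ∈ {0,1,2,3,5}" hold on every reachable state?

Inv-set: {0,1,2,3,5}
R = {0,1,2,3,5}
  0: safe
  1: safe
  2: safe
  3: safe
  5: safe

Answer: INVARIANT HOLDS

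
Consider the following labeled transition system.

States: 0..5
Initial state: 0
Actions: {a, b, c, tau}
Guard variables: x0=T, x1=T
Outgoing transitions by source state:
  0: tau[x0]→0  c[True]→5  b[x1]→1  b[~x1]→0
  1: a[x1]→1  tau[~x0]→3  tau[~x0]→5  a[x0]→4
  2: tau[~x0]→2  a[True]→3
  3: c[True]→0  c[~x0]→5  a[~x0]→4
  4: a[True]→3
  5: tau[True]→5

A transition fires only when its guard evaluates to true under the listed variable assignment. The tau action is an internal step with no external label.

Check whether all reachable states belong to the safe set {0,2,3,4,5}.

Answer: INVARIANT VIOLATED at state 1

Analysis:
Allowed set {0,2,3,4,5}
Reachable = {0,1,3,4,5}
  0: ✓
  1: outside
  3: ✓
  4: ✓
  5: ✓
witness against invariant: b → 1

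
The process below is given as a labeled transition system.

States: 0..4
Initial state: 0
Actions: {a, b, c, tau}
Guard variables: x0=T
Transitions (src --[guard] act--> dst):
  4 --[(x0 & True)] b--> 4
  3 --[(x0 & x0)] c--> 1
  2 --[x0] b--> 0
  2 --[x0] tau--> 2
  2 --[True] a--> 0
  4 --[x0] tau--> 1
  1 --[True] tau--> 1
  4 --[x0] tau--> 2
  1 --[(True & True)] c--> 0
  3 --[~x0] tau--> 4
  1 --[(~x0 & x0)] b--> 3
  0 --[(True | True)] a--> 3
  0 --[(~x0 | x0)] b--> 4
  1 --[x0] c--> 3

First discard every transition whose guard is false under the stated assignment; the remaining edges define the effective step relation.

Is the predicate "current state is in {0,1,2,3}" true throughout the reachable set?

Allowed set {0,1,2,3}
Reach set: {0,1,2,3,4}
  0: ok
  1: ok
  2: ok
  3: ok
  4: outside
counterexample path to 4: b

Answer: INVARIANT VIOLATED at state 4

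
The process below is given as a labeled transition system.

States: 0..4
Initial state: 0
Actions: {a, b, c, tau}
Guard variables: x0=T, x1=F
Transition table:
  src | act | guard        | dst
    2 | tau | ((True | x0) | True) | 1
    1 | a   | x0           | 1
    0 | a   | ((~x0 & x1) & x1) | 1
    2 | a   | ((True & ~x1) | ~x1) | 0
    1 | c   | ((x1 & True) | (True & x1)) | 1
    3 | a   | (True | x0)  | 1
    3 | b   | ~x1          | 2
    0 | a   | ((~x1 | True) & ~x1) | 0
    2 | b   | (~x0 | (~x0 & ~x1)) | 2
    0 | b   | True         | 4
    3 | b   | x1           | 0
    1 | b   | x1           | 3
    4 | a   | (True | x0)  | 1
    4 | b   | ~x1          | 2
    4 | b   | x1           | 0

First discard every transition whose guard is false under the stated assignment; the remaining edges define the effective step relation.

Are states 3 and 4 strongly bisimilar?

Answer: BISIMILAR

Trace:
Compute ~ classes (split until stable):
  π0 = {{0,1,2,3,4}}
  π1 = {{0,3,4},{1},{2}}
  π2 = {{0},{1},{2},{3,4}}
stable after 3 split(s): 4 block(s)
class of 3: {3,4}; class of 4: {3,4}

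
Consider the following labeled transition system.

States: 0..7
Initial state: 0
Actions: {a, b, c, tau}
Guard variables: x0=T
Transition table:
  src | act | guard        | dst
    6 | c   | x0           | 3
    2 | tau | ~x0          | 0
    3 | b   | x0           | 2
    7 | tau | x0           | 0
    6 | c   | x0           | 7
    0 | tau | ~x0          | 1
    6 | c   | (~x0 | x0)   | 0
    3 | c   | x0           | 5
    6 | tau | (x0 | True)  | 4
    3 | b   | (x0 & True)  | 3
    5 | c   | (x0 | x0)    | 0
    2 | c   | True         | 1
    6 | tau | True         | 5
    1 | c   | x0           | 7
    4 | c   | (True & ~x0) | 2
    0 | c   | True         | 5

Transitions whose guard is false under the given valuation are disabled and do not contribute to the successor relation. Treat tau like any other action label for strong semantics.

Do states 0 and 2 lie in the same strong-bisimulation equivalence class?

Bisimulation quotient by refinement:
  P[0] = {{0,1,2,3,4,5,6,7}}
  P[1] = {{0,1,2,5},{3},{4},{6},{7}}
  P[2] = {{0,2,5},{1},{3},{4},{6},{7}}
  P[3] = {{0,5},{1},{2},{3},{4},{6},{7}}
Fixed point at round 4; 7 class(es).
0∈{0,5}, 2∈{2}

Answer: NOT BISIMILAR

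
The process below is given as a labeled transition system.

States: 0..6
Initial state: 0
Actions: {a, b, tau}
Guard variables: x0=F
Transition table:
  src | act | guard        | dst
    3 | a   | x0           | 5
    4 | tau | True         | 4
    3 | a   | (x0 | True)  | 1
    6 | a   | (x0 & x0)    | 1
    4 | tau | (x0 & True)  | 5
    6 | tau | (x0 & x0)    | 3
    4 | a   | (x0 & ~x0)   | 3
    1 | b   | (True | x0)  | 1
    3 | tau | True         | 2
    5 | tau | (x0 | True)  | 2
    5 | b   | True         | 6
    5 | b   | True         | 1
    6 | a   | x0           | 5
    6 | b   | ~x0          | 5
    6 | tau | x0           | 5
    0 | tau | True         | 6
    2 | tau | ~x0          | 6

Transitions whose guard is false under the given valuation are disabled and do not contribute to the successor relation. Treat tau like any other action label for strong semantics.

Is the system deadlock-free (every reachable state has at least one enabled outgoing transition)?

R = {0,1,2,5,6}
  0: tau→6  [deg 1]
  1: b→1  [deg 1]
  2: tau→6  [deg 1]
  5: b→1  b→6  tau→2  [deg 3]
  6: b→5  [deg 1]

Answer: DEADLOCK-FREE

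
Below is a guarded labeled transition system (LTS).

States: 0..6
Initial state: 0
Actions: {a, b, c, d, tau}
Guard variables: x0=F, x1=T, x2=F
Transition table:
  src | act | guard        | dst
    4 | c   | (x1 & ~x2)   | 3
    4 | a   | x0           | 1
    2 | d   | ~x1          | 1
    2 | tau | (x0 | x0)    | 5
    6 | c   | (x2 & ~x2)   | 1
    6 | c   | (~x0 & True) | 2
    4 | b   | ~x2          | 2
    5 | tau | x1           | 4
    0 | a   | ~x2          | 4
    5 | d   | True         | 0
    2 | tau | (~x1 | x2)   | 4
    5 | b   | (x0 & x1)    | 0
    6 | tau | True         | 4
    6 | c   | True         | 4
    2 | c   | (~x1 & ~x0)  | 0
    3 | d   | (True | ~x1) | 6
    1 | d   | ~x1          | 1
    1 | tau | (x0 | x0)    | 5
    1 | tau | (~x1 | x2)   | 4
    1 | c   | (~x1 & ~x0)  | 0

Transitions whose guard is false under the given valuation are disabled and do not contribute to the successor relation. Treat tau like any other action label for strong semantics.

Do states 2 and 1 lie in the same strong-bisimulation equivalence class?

Answer: BISIMILAR

Working:
Refine partition for ~:
  round 0: {{0,1,2,3,4,5,6}}
  round 1: {{0},{1,2},{3},{4},{5},{6}}
stable after 2 split(s): 6 block(s)
class of 2: {1,2}; class of 1: {1,2}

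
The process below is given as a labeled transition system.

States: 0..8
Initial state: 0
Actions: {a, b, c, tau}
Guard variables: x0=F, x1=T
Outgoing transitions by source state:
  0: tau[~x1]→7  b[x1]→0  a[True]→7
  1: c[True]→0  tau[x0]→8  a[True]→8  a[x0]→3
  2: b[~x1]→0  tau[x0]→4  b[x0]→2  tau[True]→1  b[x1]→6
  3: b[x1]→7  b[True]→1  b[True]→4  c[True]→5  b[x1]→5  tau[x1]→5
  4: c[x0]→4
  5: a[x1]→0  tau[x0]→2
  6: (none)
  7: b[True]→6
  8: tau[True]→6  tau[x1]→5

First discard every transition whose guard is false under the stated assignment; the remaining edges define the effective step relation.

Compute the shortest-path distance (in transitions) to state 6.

BFS to 6:
  depth 0: {0}
  depth 1: {7}
  depth 2: {6}
depth(6)=2, e.g. a·b

Answer: 2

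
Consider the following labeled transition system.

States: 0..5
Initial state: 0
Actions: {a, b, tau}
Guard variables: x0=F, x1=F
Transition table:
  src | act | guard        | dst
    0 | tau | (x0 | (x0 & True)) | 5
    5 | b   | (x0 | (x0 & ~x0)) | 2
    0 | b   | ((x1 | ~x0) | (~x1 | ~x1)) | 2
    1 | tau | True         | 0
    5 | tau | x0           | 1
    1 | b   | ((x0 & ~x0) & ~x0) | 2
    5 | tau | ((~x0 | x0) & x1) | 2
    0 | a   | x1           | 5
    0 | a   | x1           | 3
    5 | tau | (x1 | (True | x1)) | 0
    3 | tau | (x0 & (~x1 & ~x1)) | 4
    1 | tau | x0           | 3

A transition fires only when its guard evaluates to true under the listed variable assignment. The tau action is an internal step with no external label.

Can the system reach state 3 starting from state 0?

Answer: UNREACHABLE

Trace:
3 transition(s) survive guard evaluation.
Layer 0: {0}
Layer 1: {2}  now seen {0,2}
Reachable = {0,2}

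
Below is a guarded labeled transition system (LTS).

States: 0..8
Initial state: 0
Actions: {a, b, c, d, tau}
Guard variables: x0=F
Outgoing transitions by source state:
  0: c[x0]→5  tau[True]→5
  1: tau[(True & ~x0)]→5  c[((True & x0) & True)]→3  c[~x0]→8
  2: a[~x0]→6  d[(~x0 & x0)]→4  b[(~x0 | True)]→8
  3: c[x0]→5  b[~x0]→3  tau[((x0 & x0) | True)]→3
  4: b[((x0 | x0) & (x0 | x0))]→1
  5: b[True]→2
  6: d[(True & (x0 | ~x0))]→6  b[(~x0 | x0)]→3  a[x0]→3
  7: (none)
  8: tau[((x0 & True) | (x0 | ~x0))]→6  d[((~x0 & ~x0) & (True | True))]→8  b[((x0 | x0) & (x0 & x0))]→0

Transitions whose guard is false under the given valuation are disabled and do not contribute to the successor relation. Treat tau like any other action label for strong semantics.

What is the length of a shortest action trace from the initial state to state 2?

Answer: 2

Trace:
Layered search for 2:
  Layer 0: {0}
  Layer 1: {5}
  Layer 2: {2}
depth(2)=2, e.g. tau·b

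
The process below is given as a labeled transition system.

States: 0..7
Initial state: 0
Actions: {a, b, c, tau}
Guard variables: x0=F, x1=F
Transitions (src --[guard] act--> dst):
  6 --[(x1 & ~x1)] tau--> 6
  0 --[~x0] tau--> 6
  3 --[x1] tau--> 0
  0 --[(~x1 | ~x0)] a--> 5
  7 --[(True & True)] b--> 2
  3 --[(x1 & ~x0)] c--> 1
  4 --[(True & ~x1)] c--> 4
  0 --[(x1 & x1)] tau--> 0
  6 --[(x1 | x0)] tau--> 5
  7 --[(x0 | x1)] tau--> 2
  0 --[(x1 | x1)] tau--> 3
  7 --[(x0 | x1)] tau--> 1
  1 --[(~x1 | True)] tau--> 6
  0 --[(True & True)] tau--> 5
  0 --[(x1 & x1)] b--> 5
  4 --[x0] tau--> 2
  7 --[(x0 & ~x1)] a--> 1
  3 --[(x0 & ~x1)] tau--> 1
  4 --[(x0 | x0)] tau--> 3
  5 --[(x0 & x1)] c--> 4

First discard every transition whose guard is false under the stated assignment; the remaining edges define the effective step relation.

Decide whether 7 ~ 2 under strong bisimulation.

Answer: NOT BISIMILAR

Analysis:
Compute ~ classes (split until stable):
  round 0: {{0,1,2,3,4,5,6,7}}
  round 1: {{0},{1},{2,3,5,6},{4},{7}}
Fixed point at round 2; 5 class(es).
class of 7: {7}; class of 2: {2,3,5,6}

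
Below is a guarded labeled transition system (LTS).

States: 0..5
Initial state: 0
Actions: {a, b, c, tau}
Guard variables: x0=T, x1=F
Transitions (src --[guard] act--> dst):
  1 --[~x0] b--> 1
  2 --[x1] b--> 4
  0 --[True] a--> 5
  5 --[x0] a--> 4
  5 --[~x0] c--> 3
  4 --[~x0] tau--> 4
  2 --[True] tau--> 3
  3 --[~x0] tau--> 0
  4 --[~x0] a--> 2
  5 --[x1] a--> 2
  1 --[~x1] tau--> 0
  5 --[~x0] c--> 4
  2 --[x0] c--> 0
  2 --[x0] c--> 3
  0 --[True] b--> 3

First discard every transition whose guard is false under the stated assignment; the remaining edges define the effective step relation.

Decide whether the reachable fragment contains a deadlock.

R = {0,3,4,5}
  0: a→5  b→3  [2 exit(s)]
  3: ∅  [STUCK]
  4: ∅  [STUCK]
  5: a→4  [1 exit(s)]
Path to 3: b

Answer: DEADLOCK at state 3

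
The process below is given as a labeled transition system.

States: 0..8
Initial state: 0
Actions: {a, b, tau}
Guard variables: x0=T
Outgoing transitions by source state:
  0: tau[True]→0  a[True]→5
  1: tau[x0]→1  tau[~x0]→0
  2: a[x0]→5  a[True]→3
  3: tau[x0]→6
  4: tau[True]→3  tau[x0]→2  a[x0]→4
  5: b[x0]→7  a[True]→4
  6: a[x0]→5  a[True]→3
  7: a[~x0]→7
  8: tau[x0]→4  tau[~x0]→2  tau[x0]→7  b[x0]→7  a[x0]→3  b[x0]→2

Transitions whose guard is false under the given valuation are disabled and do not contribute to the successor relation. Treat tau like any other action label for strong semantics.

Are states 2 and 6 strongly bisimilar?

Compute ~ classes (split until stable):
  π0 = {{0,1,2,3,4,5,6,7,8}}
  π1 = {{0,4},{1,3},{2,6},{5},{7},{8}}
  π2 = {{0},{1},{2,6},{3},{4},{5},{7},{8}}
stable after 3 split(s): 8 block(s)
[2]={2,6}  [6]={2,6}

Answer: BISIMILAR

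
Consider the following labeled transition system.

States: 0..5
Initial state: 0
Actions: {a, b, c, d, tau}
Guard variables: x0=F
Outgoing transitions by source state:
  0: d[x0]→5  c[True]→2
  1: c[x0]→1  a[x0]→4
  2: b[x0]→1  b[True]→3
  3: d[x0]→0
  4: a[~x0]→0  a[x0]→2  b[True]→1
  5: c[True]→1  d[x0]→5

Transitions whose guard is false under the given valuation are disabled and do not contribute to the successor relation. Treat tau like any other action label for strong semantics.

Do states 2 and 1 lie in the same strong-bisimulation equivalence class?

Bisimulation quotient by refinement:
  π0 = {{0,1,2,3,4,5}}
  π1 = {{0,5},{1,3},{2},{4}}
  π2 = {{0},{1,3},{2},{4},{5}}
stable after 3 split(s): 5 block(s)
class of 2: {2}; class of 1: {1,3}

Answer: NOT BISIMILAR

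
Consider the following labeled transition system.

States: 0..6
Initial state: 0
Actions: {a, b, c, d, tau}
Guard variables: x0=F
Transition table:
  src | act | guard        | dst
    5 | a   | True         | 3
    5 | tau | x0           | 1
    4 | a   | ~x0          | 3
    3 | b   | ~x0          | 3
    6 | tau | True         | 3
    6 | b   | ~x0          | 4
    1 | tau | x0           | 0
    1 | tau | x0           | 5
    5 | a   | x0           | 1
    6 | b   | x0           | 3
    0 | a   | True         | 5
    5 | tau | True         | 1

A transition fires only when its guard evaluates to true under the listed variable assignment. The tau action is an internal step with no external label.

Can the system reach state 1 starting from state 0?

Answer: REACHABLE

Working:
Guard filter leaves 7 enabled edge(s).
L0 = {0}
L1 = {5}  now seen {0,5}
L2 = {1,3}  now seen {0,1,3,5}
Reachable = {0,1,3,5}
Path to 1: a·tau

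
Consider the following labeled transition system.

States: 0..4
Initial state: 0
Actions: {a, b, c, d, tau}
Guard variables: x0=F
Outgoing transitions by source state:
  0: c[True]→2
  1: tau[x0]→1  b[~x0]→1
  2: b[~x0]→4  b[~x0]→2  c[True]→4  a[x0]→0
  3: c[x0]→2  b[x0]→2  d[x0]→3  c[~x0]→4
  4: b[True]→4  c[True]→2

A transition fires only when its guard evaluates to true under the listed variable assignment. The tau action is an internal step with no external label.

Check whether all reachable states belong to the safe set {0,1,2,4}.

Safe = {0,1,2,4}
Reach set: {0,2,4}
  0: ok
  2: ok
  4: ok

Answer: INVARIANT HOLDS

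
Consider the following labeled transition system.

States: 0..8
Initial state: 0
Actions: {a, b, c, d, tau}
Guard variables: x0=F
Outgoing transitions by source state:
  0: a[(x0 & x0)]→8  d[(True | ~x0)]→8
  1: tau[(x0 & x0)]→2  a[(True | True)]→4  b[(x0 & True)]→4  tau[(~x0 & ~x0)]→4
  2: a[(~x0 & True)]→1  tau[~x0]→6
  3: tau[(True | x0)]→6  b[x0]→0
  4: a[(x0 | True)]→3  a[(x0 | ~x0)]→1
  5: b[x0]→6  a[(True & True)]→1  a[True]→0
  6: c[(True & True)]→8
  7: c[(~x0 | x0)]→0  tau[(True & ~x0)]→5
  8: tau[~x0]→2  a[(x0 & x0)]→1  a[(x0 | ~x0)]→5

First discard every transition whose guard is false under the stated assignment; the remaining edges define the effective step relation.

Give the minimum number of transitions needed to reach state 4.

Answer: 4

Trace:
Layered search for 4:
  Layer 0: {0}
  Layer 1: {8}
  Layer 2: {2,5}
  Layer 3: {1,6}
  Layer 4: {4}
depth(4)=4, e.g. d·a·a·a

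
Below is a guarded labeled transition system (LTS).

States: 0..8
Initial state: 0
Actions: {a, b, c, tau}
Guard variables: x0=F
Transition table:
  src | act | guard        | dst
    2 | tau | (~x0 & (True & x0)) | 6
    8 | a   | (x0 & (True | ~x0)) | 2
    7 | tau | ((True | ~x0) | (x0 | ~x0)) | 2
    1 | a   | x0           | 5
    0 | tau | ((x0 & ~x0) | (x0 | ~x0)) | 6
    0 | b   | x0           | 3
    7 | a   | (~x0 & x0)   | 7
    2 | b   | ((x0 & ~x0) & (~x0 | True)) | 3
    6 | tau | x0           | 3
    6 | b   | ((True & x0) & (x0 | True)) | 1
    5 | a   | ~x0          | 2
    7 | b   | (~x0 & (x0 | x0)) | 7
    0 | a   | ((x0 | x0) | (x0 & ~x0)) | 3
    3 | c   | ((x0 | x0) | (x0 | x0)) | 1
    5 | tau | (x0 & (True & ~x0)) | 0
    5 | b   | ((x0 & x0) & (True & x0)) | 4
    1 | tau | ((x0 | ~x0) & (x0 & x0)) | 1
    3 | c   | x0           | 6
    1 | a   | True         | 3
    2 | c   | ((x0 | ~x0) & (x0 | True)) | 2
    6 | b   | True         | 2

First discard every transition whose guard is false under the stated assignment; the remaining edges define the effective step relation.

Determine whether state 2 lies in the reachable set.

6 transition(s) survive guard evaluation.
Layer 0: {0}
Layer 1: {6}  now seen {0,6}
Layer 2: {2}  now seen {0,2,6}
Reachable = {0,2,6}
trace reaching 2: tau·b

Answer: REACHABLE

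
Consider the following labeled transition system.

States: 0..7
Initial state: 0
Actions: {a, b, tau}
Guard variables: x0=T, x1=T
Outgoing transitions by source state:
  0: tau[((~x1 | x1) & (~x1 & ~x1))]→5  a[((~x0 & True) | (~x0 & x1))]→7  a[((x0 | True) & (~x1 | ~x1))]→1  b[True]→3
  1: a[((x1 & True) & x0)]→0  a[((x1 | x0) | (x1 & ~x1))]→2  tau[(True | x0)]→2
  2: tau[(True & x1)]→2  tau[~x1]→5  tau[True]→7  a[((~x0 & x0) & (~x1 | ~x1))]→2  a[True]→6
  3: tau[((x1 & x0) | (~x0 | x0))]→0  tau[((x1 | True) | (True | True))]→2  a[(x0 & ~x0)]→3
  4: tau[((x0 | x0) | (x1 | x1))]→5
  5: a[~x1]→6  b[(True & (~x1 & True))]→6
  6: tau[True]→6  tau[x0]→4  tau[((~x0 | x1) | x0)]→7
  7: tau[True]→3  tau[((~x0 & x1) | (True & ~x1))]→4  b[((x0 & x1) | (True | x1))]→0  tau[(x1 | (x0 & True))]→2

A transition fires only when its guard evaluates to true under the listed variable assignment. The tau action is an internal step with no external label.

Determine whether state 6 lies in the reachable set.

Answer: REACHABLE

Analysis:
16 transition(s) survive guard evaluation.
Layer 0: {0}
Layer 1: {3}  cumulative {0,3}
Layer 2: {2}  cumulative {0,2,3}
Layer 3: {6,7}  cumulative {0,2,3,6,7}
Layer 4: {4}  cumulative {0,2,3,4,6,7}
Layer 5: {5}  cumulative {0,2,3,4,5,6,7}
R = {0,2,3,4,5,6,7}
witness 6: b·tau·a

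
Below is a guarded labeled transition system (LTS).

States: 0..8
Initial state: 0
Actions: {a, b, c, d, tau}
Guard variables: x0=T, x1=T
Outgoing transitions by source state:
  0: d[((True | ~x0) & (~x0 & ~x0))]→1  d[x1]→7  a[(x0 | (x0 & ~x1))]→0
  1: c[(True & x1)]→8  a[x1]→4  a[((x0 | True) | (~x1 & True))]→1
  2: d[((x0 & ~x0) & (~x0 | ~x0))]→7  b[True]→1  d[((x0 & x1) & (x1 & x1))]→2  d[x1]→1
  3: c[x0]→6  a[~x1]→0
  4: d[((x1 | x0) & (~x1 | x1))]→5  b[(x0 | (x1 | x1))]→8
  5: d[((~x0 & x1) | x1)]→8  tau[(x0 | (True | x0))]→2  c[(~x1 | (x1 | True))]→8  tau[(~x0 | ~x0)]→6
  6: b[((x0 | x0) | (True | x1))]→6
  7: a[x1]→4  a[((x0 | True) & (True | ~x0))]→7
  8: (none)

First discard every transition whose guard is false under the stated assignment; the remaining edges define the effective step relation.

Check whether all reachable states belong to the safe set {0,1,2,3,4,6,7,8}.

Inv-set: {0,1,2,3,4,6,7,8}
Reach set: {0,1,2,4,5,7,8}
  0: ✓
  1: ✓
  2: ✓
  4: ✓
  5: VIOLATES
  7: ✓
  8: ✓
counterexample path to 5: d·a·d

Answer: INVARIANT VIOLATED at state 5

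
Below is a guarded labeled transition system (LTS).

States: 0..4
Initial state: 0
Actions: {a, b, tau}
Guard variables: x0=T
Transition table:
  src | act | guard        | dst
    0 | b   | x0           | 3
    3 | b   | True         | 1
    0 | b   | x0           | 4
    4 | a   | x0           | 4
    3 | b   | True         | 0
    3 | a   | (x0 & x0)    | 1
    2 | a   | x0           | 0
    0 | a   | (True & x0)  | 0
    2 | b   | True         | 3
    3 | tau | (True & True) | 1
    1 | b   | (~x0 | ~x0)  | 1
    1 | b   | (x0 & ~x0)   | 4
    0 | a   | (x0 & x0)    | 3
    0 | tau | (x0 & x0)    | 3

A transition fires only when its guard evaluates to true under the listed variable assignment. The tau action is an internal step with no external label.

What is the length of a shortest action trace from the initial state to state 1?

Layered search for 1:
  Layer 0: {0}
  Layer 1: {3,4}
  Layer 2: {1}
depth(1)=2, e.g. a·a

Answer: 2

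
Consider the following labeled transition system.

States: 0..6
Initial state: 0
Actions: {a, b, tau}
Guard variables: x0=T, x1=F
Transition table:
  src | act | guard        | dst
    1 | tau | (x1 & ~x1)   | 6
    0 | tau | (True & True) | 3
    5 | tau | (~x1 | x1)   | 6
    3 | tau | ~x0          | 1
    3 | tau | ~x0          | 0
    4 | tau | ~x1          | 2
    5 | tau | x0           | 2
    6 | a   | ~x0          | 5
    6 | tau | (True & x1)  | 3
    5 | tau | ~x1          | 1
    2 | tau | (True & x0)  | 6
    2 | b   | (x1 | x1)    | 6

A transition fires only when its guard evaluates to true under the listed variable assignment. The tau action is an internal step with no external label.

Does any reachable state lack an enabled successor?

R = {0,3}
  0: tau→3  [1 exit(s)]
  3: ∅  [deadlock]
witness 3: tau

Answer: DEADLOCK at state 3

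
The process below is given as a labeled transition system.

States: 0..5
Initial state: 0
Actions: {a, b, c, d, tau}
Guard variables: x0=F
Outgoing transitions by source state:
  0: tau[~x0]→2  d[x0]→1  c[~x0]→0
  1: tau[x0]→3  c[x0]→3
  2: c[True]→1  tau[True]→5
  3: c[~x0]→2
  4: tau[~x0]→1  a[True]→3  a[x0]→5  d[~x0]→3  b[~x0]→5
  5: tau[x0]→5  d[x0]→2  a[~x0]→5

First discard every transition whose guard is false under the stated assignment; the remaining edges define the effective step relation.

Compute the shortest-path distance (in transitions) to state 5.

Answer: 2

Trace:
Layered search for 5:
  L0 = {0}
  L1 = {2}
  L2 = {1,5}
5 enters at depth 2; path tau·tau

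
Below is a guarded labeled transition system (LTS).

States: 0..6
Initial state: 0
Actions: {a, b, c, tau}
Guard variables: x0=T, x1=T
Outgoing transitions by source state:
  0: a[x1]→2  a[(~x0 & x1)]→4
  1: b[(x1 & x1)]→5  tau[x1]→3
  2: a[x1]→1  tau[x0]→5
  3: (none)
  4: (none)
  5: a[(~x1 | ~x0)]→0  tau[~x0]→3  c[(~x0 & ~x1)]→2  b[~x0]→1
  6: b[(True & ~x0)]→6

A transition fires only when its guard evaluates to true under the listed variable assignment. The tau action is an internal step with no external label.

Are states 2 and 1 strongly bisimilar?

Answer: NOT BISIMILAR

Working:
Refine partition for ~:
  P[0] = {{0,1,2,3,4,5,6}}
  P[1] = {{0},{1},{2},{3,4,5,6}}
4 equivalence class(es) (converged in 2)
2∈{2}, 1∈{1}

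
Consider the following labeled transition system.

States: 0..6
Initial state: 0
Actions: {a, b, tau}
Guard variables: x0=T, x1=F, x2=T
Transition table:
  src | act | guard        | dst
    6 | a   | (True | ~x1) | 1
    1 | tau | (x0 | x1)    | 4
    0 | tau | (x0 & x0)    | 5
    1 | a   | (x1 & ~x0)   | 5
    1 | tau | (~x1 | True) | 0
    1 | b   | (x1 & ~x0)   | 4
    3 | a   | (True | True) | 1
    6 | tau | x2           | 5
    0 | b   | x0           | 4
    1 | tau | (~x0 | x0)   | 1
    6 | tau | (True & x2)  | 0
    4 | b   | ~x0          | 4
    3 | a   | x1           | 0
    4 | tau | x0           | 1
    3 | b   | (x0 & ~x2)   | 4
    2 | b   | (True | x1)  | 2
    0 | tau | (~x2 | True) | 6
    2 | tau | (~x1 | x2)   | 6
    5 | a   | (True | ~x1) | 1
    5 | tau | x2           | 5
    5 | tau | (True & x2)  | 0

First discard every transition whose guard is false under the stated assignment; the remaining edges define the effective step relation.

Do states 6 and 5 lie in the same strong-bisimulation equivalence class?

Refine partition for ~:
  P[0] = {{0,1,2,3,4,5,6}}
  P[1] = {{0,2},{1,4},{3},{5,6}}
  P[2] = {{0},{1},{2},{3},{4},{5,6}}
Fixed point at round 3; 6 class(es).
[6]={5,6}  [5]={5,6}

Answer: BISIMILAR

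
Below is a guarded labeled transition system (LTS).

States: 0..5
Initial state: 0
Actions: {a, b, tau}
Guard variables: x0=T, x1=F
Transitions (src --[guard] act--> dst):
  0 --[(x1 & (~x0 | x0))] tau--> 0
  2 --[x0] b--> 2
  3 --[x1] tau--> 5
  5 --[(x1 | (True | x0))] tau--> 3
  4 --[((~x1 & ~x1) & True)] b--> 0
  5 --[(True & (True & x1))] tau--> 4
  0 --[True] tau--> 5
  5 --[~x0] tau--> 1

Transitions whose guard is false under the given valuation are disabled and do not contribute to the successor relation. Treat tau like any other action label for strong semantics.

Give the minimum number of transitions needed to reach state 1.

Answer: UNREACHABLE

Analysis:
Breadth-first toward 1:
  L0 = {0}
  L1 = {5}
  L2 = {3}
1 never appears.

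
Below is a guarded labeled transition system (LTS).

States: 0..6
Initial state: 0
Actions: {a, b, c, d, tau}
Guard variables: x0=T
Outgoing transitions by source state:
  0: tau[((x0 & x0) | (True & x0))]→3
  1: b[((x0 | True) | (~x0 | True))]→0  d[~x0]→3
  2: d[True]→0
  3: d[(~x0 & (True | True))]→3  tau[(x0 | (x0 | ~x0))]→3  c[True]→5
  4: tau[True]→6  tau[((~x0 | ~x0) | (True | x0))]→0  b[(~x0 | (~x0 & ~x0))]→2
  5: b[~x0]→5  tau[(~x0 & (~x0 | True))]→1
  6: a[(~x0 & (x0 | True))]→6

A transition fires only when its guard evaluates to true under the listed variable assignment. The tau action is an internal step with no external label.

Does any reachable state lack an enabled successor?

Reachable = {0,3,5}
  0: tau→3  [1 out]
  3: c→5  tau→3  [2 out]
  5: ∅  [no exit]
witness 5: tau·c

Answer: DEADLOCK at state 5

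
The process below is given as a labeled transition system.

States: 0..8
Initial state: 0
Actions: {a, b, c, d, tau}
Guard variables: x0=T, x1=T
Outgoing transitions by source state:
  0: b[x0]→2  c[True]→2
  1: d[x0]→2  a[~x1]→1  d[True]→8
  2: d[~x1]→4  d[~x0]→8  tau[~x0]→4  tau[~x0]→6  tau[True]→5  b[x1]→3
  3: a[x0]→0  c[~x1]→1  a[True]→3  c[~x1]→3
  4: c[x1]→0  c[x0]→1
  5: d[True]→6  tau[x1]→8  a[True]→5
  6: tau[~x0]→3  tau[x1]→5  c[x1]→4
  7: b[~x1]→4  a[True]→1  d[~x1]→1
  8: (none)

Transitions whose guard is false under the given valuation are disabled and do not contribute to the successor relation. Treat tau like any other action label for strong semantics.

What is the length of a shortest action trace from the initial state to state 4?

Answer: 4

Trace:
Breadth-first toward 4:
  Layer 0: {0}
  Layer 1: {2}
  Layer 2: {3,5}
  Layer 3: {6,8}
  Layer 4: {4}
4 enters at depth 4; path b·tau·d·c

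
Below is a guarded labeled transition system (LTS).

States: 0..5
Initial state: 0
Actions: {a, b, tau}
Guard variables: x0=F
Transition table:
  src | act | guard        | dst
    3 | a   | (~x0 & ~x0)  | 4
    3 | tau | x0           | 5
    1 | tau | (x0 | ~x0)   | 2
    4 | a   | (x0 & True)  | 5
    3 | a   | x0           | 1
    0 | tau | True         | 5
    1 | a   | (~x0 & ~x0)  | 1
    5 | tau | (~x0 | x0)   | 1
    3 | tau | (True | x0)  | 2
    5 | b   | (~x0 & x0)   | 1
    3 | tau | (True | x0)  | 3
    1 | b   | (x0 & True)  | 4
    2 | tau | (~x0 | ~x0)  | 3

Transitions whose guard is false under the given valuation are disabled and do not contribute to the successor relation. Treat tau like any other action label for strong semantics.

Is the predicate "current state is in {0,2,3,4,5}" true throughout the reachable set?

Answer: INVARIANT VIOLATED at state 1

Analysis:
Inv-set: {0,2,3,4,5}
Reachable = {0,1,2,3,4,5}
  0: safe
  1: VIOLATES
  2: safe
  3: safe
  4: safe
  5: safe
witness against invariant: tau·tau → 1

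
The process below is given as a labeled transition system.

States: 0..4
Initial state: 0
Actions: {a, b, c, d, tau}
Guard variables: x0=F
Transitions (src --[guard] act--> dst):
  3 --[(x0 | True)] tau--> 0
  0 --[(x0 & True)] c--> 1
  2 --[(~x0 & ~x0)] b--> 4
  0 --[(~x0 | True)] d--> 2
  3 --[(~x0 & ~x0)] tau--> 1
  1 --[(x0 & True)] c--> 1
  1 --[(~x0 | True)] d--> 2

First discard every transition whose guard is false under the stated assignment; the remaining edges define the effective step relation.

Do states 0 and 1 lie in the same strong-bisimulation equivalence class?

Answer: BISIMILAR

Analysis:
Compute ~ classes (split until stable):
  P[0] = {{0,1,2,3,4}}
  P[1] = {{0,1},{2},{3},{4}}
stable after 2 split(s): 4 block(s)
class of 0: {0,1}; class of 1: {0,1}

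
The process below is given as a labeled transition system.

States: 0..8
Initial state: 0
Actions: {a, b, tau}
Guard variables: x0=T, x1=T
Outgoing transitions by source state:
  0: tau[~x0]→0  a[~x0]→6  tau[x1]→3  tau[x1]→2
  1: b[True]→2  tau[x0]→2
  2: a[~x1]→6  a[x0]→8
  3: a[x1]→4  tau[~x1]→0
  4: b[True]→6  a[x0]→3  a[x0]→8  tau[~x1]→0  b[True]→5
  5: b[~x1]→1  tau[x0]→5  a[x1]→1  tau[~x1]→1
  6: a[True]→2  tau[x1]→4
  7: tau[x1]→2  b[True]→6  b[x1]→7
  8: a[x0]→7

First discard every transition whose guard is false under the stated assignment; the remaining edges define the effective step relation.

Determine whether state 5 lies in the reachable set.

Answer: REACHABLE

Analysis:
18 transition(s) survive guard evaluation.
Layer 0: {0}
Layer 1: {2,3}  now seen {0,2,3}
Layer 2: {4,8}  now seen {0,2,3,4,8}
Layer 3: {5,6,7}  now seen {0,2,3,4,5,6,7,8}
Layer 4: {1}  now seen {0,1,2,3,4,5,6,7,8}
Reach set: {0,1,2,3,4,5,6,7,8}
trace reaching 5: tau·a·b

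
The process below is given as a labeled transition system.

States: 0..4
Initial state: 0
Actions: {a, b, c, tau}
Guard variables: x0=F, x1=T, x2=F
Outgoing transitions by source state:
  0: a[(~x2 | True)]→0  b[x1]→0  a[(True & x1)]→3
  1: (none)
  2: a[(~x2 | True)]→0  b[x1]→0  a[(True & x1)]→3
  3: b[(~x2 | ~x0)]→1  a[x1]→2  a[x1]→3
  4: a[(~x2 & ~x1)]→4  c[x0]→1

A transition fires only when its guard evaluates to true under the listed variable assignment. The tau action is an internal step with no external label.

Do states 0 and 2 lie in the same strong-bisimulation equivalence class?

Refine partition for ~:
  round 0: {{0,1,2,3,4}}
  round 1: {{0,2,3},{1,4}}
  round 2: {{0,2},{1,4},{3}}
Fixed point at round 3; 3 class(es).
class of 0: {0,2}; class of 2: {0,2}

Answer: BISIMILAR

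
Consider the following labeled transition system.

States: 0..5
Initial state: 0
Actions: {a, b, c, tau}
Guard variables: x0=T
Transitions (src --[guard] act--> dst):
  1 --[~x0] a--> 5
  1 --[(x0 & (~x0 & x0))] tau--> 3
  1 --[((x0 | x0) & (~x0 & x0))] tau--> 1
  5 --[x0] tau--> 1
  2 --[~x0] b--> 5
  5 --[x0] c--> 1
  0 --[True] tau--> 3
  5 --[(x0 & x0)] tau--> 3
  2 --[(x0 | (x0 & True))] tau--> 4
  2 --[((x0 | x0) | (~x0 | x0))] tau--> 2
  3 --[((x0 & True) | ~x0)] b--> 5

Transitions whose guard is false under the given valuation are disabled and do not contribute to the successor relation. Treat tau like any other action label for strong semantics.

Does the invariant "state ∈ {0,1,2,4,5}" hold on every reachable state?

Safe = {0,1,2,4,5}
Reachable = {0,1,3,5}
  0: ✓
  1: ✓
  3: VIOLATES
  5: ✓
counterexample path to 3: tau

Answer: INVARIANT VIOLATED at state 3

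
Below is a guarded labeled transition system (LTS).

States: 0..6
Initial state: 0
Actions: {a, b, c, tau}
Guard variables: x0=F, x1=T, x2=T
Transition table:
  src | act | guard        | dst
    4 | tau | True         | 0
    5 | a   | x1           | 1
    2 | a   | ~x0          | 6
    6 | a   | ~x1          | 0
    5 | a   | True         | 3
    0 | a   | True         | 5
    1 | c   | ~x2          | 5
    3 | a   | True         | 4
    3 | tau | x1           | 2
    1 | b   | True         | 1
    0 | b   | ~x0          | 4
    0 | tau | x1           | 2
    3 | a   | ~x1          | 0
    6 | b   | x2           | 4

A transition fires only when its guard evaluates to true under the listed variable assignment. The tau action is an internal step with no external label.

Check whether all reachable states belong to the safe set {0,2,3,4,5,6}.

Answer: INVARIANT VIOLATED at state 1

Working:
Inv-set: {0,2,3,4,5,6}
R = {0,1,2,3,4,5,6}
  0: ok
  1: ✗ unsafe
  2: ok
  3: ok
  4: ok
  5: ok
  6: ok
counterexample path to 1: a·a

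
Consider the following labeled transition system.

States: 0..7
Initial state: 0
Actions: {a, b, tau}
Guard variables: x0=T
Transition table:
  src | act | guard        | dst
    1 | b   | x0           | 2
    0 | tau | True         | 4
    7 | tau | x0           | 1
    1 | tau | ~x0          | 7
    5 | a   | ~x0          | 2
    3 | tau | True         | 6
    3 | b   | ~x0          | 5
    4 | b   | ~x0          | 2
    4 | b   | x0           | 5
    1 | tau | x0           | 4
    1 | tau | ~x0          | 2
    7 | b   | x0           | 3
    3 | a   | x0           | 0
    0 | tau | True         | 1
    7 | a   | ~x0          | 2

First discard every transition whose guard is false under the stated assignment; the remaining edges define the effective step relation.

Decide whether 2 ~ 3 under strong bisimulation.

Refine partition for ~:
  π0 = {{0,1,2,3,4,5,6,7}}
  π1 = {{0},{1,7},{2,5,6},{3},{4}}
  π2 = {{0},{1},{2,5,6},{3},{4},{7}}
6 equivalence class(es) (converged in 3)
class of 2: {2,5,6}; class of 3: {3}

Answer: NOT BISIMILAR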